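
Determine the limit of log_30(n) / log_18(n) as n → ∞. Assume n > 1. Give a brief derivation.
lim = ln(18) / ln(30) = log_30(18)

Change of base: log_30(n) = ln n / ln 30 and log_18(n) = ln n / ln 18. The ratio is (ln n / ln 30) · (ln 18 / ln n) = ln 18 / ln 30, a constant independent of n. So the limit is ln 18 / ln 30 = log_30(18).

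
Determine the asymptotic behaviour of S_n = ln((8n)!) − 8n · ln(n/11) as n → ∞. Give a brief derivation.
S_n ~ 8n · (ln 88 − 1) + O(ln n)

Stirling: ln((8n)!) = 8n ln(8n) − 8n + O(ln n).
  S_n = 8n ln(8n) − 8n − 8n ln(n/11) + O(ln n)
      = 8n ln(8n) − 8n ln n + 8n ln 11 − 8n + O(ln n)
      = 8n ln 8 + 8n ln 11 − 8n + O(ln n)
      = 8n (ln 88 − 1) + O(ln n).
Numerically ln(88) − 1 ≈ 3.4773.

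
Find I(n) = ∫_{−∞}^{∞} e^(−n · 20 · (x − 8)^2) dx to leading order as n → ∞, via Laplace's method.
I(n) = sqrt(π/(20n))

Here φ(x) = 20 · (x − 8)^2 has its unique minimum at x* = 8 with φ(x*) = 0 and φ''(x*) = 40. Laplace's method gives
  I(n) ~ e^(−n φ(x*)) · sqrt(2π / (n · φ''(x*))) = sqrt(2π / (40n)) = sqrt(π/(20n)).
This is exact: substituting u = (x − 8)·sqrt(20n) gives I(n) = (1/sqrt(20n)) ∫_{−∞}^{∞} e^(−u^2) du = sqrt(π/(20n)).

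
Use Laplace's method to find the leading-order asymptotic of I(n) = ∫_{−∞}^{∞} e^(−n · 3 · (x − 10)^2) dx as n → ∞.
I(n) = sqrt(π/(3n))

Here φ(x) = 3 · (x − 10)^2 has its unique minimum at x* = 10 with φ(x*) = 0 and φ''(x*) = 6. Laplace's method gives
  I(n) ~ e^(−n φ(x*)) · sqrt(2π / (n · φ''(x*))) = sqrt(2π / (6n)) = sqrt(π/(3n)).
This is exact: substituting u = (x − 10)·sqrt(3n) gives I(n) = (1/sqrt(3n)) ∫_{−∞}^{∞} e^(−u^2) du = sqrt(π/(3n)).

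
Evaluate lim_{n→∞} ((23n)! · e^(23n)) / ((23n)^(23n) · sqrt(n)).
lim = sqrt(2π·23)

Stirling: (23n)! ~ sqrt(2π·23n) · (23n/e)^(23n). Hence
  (23n)! · e^(23n) / (23n)^(23n) ~ sqrt(2π·23n).
Dividing by sqrt(n): sqrt(2π·23n) / sqrt(n) = sqrt(2π·23) · n^((1−1)/2), so the limit is sqrt(2π·23).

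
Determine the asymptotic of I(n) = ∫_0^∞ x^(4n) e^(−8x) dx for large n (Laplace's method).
I(n) ~ (sqrt(2π·4n) / 8) · (4n/(8e))^(4n)

Write the integrand as exp(4n ln x − 8x) and set f(x) = 4n ln x − 8x. Then f'(x) = 4n/x − 8 = 0 at x* = 4n/8, and f''(x*) = −4n/x*^2 = −8^2/(4n). Laplace's method (interior maximum) gives
  I(n) ~ e^(f(x*)) · sqrt(2π / |f''(x*)|)
        = exp(4n ln(4n/8) − 4n) · sqrt(2π · 4n / 8^2)
        = (4n/8)^(4n) e^(−4n) · sqrt(2π·4n) / 8
        = (sqrt(2π·4n) / 8) · (4n/(8e))^(4n).
This matches Γ(4n+1)/8^(4n+1) with Stirling applied to Γ.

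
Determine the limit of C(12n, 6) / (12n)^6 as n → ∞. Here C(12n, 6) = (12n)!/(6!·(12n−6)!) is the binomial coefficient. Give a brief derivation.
lim = 1/6! = 1/720

With N = 12n → ∞: C(N, 6) / N^6 = [N(N−1)…(N−5)] / (6! · N^6) = (1/6!) · 1 · (1 − 1/(12n)) · … · (1 − 5/(12n)). Each factor → 1 as N → ∞, so the limit is 1/6! = 1/720.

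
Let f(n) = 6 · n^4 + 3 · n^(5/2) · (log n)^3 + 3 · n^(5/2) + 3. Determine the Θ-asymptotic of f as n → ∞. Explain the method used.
f(n) ∈ Θ(n^4)

Compare the terms by growth order. For large n, n^a · (log n)^b dominates n^a' · (log n)^b' iff a > a', or (a = a' and b > b'). Ranking the 4 terms shows the dominant one is 6 · n^4. Hence f(n) ∈ Θ(n^4).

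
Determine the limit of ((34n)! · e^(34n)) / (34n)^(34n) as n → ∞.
lim = ∞

Stirling: (34n)! ~ sqrt(2π·34n) · (34n/e)^(34n). Hence
  (34n)! · e^(34n) / (34n)^(34n) ~ sqrt(2π·34n) = sqrt(2π·34) · sqrt(n) → ∞.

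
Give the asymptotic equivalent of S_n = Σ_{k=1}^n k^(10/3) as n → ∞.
S_n ~ (3/13) · n^(13/3)

Integral comparison: Σ_{k=1}^n k^(10/3) = ∫_0^n x^(10/3) dx + O(n^(10/3)). The integral is n^(1 + 10/3) / (1 + 10/3) = n^((10+3)/3) / ((10+3)/3) = (3/13) · n^(13/3).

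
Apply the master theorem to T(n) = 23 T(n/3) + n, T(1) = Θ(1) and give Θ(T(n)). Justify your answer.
T(n) = Θ(n^(log_3 23))

Master theorem: compare f(n) = n to n^(log_3 23) where log_3 23 ≈ 2.854. Since 1 < log_3 23, we have f(n) = O(n^(log_3 23 − ε)) for some ε > 0 — Case 1. Hence T(n) = Θ(n^(log_3 23)).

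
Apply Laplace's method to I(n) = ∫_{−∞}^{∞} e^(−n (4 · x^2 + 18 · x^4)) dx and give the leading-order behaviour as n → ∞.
I(n) ~ sqrt(π/(4n))

φ(x) = 4 · x^2 + 18 · x^4 has its unique global minimum at x* = 0 (since φ'(x) = 8x + 72x^3 = 0 only at x = 0 for real x with both coefficients positive, and φ → ∞ as |x| → ∞). At x* = 0, φ(0) = 0 and φ''(0) = 8. Laplace's method then gives
  I(n) ~ sqrt(2π / (n · φ''(0))) · e^(−n φ(0)) = sqrt(2π / (8n)) = sqrt(π/(4n)).
The 18 · x^4 term contributes only at subleading order (an O(1/n) relative correction).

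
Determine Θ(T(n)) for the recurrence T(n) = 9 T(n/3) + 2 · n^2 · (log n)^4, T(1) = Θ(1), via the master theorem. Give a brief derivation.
T(n) = Θ(n^2 · (log n)^5)

Here log_3 9 = 2 and f(n) = 2 · n^2 · (log n)^4 = Θ(n^(log_3 9) · (log n)^4). This is the extended Case 2 of the master theorem (f matches the critical exponent up to log factors), giving T(n) = Θ(n^(log_3 9) · (log n)^(4+1)) = Θ(n^2 · (log n)^5).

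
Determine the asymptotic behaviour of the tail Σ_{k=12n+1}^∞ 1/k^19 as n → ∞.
Σ_{k>12n} 1/k^19 ~ 1/(18 · (12n)^18)

Compare to the integral: ∫_{12n}^∞ x^(−19) dx = [−x^(−18)/18]_{12n}^∞ = 1/((19−1)·(12n)^18). Euler-Maclaurin then gives
  Σ_{k>12n} 1/k^19 = ∫_{12n}^∞ dx/x^19 − 1/(2·(12n)^19) + O(1/(12n)^20).
(Equivalently this is ζ(19) − Σ_{k≤12n} 1/k^19.)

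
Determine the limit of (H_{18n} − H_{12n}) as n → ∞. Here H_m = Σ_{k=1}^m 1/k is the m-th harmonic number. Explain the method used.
lim = ln(18/12) = ln(3/2)

Euler-Maclaurin gives H_m = ln m + γ + 1/(2m) + O(1/m^2). The γ and O(1/m) terms cancel in the difference:
  H_{18n} − H_{12n} = ln(18n) − ln(12n) + O(1/n) = ln(18/12) + O(1/n).
Hence the limit is ln(18/12) = ln(3/2).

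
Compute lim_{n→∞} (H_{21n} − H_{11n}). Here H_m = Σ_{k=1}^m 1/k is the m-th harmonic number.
lim = ln(21/11)

Euler-Maclaurin gives H_m = ln m + γ + 1/(2m) + O(1/m^2). The γ and O(1/m) terms cancel in the difference:
  H_{21n} − H_{11n} = ln(21n) − ln(11n) + O(1/n) = ln(21/11) + O(1/n).
Hence the limit is ln(21/11).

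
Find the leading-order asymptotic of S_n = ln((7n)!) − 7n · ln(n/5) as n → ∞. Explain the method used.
S_n ~ 7n · (ln 35 − 1) + O(ln n)

Stirling: ln((7n)!) = 7n ln(7n) − 7n + O(ln n).
  S_n = 7n ln(7n) − 7n − 7n ln(n/5) + O(ln n)
      = 7n ln(7n) − 7n ln n + 7n ln 5 − 7n + O(ln n)
      = 7n ln 7 + 7n ln 5 − 7n + O(ln n)
      = 7n (ln 35 − 1) + O(ln n).
Numerically ln(35) − 1 ≈ 2.5553.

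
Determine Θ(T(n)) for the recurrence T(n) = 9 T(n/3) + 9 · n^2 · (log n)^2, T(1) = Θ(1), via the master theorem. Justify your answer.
T(n) = Θ(n^2 · (log n)^3)

Here log_3 9 = 2 and f(n) = 9 · n^2 · (log n)^2 = Θ(n^(log_3 9) · (log n)^2). This is the extended Case 2 of the master theorem (f matches the critical exponent up to log factors), giving T(n) = Θ(n^(log_3 9) · (log n)^(2+1)) = Θ(n^2 · (log n)^3).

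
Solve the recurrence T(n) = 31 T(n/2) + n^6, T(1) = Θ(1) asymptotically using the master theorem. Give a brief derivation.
T(n) = Θ(n^6)

log_2 31 ≈ 4.954. f(n) = n^6 dominates n^(log_2 31) since 6 > 4.954, and the regularity condition a·f(n/b) = 31·(n/2)^6 = (31/64)·n^6 ≤ c·f(n) holds with c = 31/64 ≈ 0.484 < 1. So this is Case 3: T(n) = Θ(f(n)) = Θ(n^6).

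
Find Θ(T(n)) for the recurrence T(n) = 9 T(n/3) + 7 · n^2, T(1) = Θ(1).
T(n) = Θ(n^2 log n)

log_3 9 = 2, and f(n) = 7 · n^2 = Θ(n^(log_3 9)). This is Case 2 of the master theorem: T(n) = Θ(f(n) · log n) = Θ(n^2 log n).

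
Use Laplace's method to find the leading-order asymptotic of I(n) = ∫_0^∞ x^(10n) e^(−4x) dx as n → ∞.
I(n) ~ (sqrt(2π·10n) / 4) · (10n/(4e))^(10n)

Write the integrand as exp(10n ln x − 4x) and set f(x) = 10n ln x − 4x. Then f'(x) = 10n/x − 4 = 0 at x* = 10n/4, and f''(x*) = −10n/x*^2 = −4^2/(10n). Laplace's method (interior maximum) gives
  I(n) ~ e^(f(x*)) · sqrt(2π / |f''(x*)|)
        = exp(10n ln(10n/4) − 10n) · sqrt(2π · 10n / 4^2)
        = (10n/4)^(10n) e^(−10n) · sqrt(2π·10n) / 4
        = (sqrt(2π·10n) / 4) · (10n/(4e))^(10n).
This matches Γ(10n+1)/4^(10n+1) with Stirling applied to Γ.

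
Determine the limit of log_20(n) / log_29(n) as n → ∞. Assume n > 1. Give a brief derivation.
lim = ln(29) / ln(20) = log_20(29)

Change of base: log_20(n) = ln n / ln 20 and log_29(n) = ln n / ln 29. The ratio is (ln n / ln 20) · (ln 29 / ln n) = ln 29 / ln 20, a constant independent of n. So the limit is ln 29 / ln 20 = log_20(29).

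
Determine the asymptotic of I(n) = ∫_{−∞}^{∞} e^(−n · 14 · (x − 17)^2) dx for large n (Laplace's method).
I(n) = sqrt(π/(14n))

Here φ(x) = 14 · (x − 17)^2 has its unique minimum at x* = 17 with φ(x*) = 0 and φ''(x*) = 28. Laplace's method gives
  I(n) ~ e^(−n φ(x*)) · sqrt(2π / (n · φ''(x*))) = sqrt(2π / (28n)) = sqrt(π/(14n)).
This is exact: substituting u = (x − 17)·sqrt(14n) gives I(n) = (1/sqrt(14n)) ∫_{−∞}^{∞} e^(−u^2) du = sqrt(π/(14n)).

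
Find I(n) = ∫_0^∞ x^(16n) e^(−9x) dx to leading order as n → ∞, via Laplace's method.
I(n) ~ (sqrt(2π·16n) / 9) · (16n/(9e))^(16n)

Write the integrand as exp(16n ln x − 9x) and set f(x) = 16n ln x − 9x. Then f'(x) = 16n/x − 9 = 0 at x* = 16n/9, and f''(x*) = −16n/x*^2 = −9^2/(16n). Laplace's method (interior maximum) gives
  I(n) ~ e^(f(x*)) · sqrt(2π / |f''(x*)|)
        = exp(16n ln(16n/9) − 16n) · sqrt(2π · 16n / 9^2)
        = (16n/9)^(16n) e^(−16n) · sqrt(2π·16n) / 9
        = (sqrt(2π·16n) / 9) · (16n/(9e))^(16n).
This matches Γ(16n+1)/9^(16n+1) with Stirling applied to Γ.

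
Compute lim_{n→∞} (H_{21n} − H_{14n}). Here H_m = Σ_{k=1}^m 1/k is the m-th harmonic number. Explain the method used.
lim = ln(21/14) = ln(3/2)

Euler-Maclaurin gives H_m = ln m + γ + 1/(2m) + O(1/m^2). The γ and O(1/m) terms cancel in the difference:
  H_{21n} − H_{14n} = ln(21n) − ln(14n) + O(1/n) = ln(21/14) + O(1/n).
Hence the limit is ln(21/14) = ln(3/2).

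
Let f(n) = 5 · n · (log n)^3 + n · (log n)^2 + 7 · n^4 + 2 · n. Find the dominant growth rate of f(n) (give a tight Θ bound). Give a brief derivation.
f(n) ∈ Θ(n^4)

Compare the terms by growth order. For large n, n^a · (log n)^b dominates n^a' · (log n)^b' iff a > a', or (a = a' and b > b'). Ranking the 4 terms shows the dominant one is 7 · n^4. Hence f(n) ∈ Θ(n^4).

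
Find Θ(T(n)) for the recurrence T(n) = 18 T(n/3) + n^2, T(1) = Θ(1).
T(n) = Θ(n^(log_3 18))

Master theorem: compare f(n) = n^2 to n^(log_3 18) where log_3 18 ≈ 2.631. Since 2 < log_3 18, we have f(n) = O(n^(log_3 18 − ε)) for some ε > 0 — Case 1. Hence T(n) = Θ(n^(log_3 18)).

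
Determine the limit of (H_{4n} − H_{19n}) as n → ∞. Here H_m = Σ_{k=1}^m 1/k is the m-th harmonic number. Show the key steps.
lim = ln(4/19)

Euler-Maclaurin gives H_m = ln m + γ + 1/(2m) + O(1/m^2). The γ and O(1/m) terms cancel in the difference:
  H_{4n} − H_{19n} = ln(4n) − ln(19n) + O(1/n) = ln(4/19) + O(1/n).
Hence the limit is ln(4/19).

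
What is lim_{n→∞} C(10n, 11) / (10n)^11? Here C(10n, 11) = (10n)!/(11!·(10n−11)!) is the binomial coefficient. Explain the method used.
lim = 1/11! = 1/39916800

With N = 10n → ∞: C(N, 11) / N^11 = [N(N−1)…(N−10)] / (11! · N^11) = (1/11!) · 1 · (1 − 1/(10n)) · … · (1 − 10/(10n)). Each factor → 1 as N → ∞, so the limit is 1/11! = 1/39916800.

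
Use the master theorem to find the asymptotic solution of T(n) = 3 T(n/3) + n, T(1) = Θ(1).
T(n) = Θ(n log n)

log_3 3 = 1, and f(n) = n = Θ(n^(log_3 3)). This is Case 2 of the master theorem: T(n) = Θ(f(n) · log n) = Θ(n log n).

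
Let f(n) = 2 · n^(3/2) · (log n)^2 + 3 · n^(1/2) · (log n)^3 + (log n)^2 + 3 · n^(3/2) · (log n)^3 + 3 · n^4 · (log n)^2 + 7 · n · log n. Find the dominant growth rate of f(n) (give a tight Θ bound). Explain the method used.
f(n) ∈ Θ(n^4 · (log n)^2)

Compare the terms by growth order. For large n, n^a · (log n)^b dominates n^a' · (log n)^b' iff a > a', or (a = a' and b > b'). Ranking the 6 terms shows the dominant one is 3 · n^4 · (log n)^2. Hence f(n) ∈ Θ(n^4 · (log n)^2).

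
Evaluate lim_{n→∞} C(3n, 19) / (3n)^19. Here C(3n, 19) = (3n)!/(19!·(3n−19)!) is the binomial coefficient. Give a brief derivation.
lim = 1/19! = 1/121645100408832000

With N = 3n → ∞: C(N, 19) / N^19 = [N(N−1)…(N−18)] / (19! · N^19) = (1/19!) · 1 · (1 − 1/(3n)) · … · (1 − 18/(3n)). Each factor → 1 as N → ∞, so the limit is 1/19! = 1/121645100408832000.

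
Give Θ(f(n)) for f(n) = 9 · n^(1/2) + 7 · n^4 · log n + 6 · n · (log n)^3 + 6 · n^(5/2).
f(n) ∈ Θ(n^4 · log n)

Compare the terms by growth order. For large n, n^a · (log n)^b dominates n^a' · (log n)^b' iff a > a', or (a = a' and b > b'). Ranking the 4 terms shows the dominant one is 7 · n^4 · log n. Hence f(n) ∈ Θ(n^4 · log n).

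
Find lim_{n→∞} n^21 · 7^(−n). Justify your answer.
lim = 0

Exponentials with base > 1 dominate every fixed polynomial: for any fixed c, n^c / 7^n → 0 as n → ∞ (e.g. by the ratio test, or by writing 7^n = e^(n ln 7) and noting e^(n ln 7) / n^c → ∞). Hence n^21 · 7^(−n) = n^21 / 7^n → 0.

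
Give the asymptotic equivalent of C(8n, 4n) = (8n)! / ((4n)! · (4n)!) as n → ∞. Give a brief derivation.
C(8n, 4n) ~ (4)^(4n) · sqrt(1/(π·4n))

Write N = 4n. Apply Stirling to each factorial:
  (2N)! ~ sqrt(2π·2N) · (2N/e)^(2N),
  N! ~ sqrt(2π N) · (N/e)^N,
  (1N)! ~ sqrt(2π·1N) · (1N/e)^(1N).
The exponential factors combine to (2N)^(2N) / (N^N · (1N)^(1N)) = 2^(2N)/1^(1N) = (2^2/1^1)^N = (4)^N.
The square-root prefactors combine to sqrt(2π·2N) / (sqrt(2π N)·sqrt(2π·1N)) = sqrt(2 / (2π·1·N)) = sqrt(1/(π·4n)).
Substituting N = 4n: C(8n, 4n) ~ (4)^(4n) · sqrt(1/(π·4n)).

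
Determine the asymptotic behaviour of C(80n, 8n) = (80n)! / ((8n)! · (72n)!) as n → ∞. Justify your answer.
C(80n, 8n) ~ (10000000000/387420489)^(8n) · sqrt(5/(9π·8n))

Write N = 8n. Apply Stirling to each factorial:
  (10N)! ~ sqrt(2π·10N) · (10N/e)^(10N),
  N! ~ sqrt(2π N) · (N/e)^N,
  (9N)! ~ sqrt(2π·9N) · (9N/e)^(9N).
The exponential factors combine to (10N)^(10N) / (N^N · (9N)^(9N)) = 10^(10N)/9^(9N) = (10^10/9^9)^N = (10000000000/387420489)^N.
The square-root prefactors combine to sqrt(2π·10N) / (sqrt(2π N)·sqrt(2π·9N)) = sqrt(10 / (2π·9·N)) = sqrt(5/(9π·8n)).
Substituting N = 8n: C(80n, 8n) ~ (10000000000/387420489)^(8n) · sqrt(5/(9π·8n)).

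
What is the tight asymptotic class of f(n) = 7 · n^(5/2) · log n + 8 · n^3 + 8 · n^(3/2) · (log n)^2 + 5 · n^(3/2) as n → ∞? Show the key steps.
f(n) ∈ Θ(n^3)

Compare the terms by growth order. For large n, n^a · (log n)^b dominates n^a' · (log n)^b' iff a > a', or (a = a' and b > b'). Ranking the 4 terms shows the dominant one is 8 · n^3. Hence f(n) ∈ Θ(n^3).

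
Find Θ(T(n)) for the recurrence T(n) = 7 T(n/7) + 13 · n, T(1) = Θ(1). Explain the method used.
T(n) = Θ(n log n)

log_7 7 = 1, and f(n) = 13 · n = Θ(n^(log_7 7)). This is Case 2 of the master theorem: T(n) = Θ(f(n) · log n) = Θ(n log n).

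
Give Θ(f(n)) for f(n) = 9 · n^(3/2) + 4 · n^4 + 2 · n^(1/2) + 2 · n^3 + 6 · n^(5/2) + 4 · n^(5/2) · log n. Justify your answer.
f(n) ∈ Θ(n^4)

Compare the terms by growth order. For large n, n^a · (log n)^b dominates n^a' · (log n)^b' iff a > a', or (a = a' and b > b'). Ranking the 6 terms shows the dominant one is 4 · n^4. Hence f(n) ∈ Θ(n^4).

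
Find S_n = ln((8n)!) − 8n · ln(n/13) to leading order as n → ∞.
S_n ~ 8n · (ln 104 − 1) + O(ln n)

Stirling: ln((8n)!) = 8n ln(8n) − 8n + O(ln n).
  S_n = 8n ln(8n) − 8n − 8n ln(n/13) + O(ln n)
      = 8n ln(8n) − 8n ln n + 8n ln 13 − 8n + O(ln n)
      = 8n ln 8 + 8n ln 13 − 8n + O(ln n)
      = 8n (ln 104 − 1) + O(ln n).
Numerically ln(104) − 1 ≈ 3.6444.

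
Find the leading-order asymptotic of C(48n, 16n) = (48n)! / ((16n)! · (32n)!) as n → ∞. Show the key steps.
C(48n, 16n) ~ (27/4)^(16n) · sqrt(3/(4π·16n))

Write N = 16n. Apply Stirling to each factorial:
  (3N)! ~ sqrt(2π·3N) · (3N/e)^(3N),
  N! ~ sqrt(2π N) · (N/e)^N,
  (2N)! ~ sqrt(2π·2N) · (2N/e)^(2N).
The exponential factors combine to (3N)^(3N) / (N^N · (2N)^(2N)) = 3^(3N)/2^(2N) = (3^3/2^2)^N = (27/4)^N.
The square-root prefactors combine to sqrt(2π·3N) / (sqrt(2π N)·sqrt(2π·2N)) = sqrt(3 / (2π·2·N)) = sqrt(3/(4π·16n)).
Substituting N = 16n: C(48n, 16n) ~ (27/4)^(16n) · sqrt(3/(4π·16n)).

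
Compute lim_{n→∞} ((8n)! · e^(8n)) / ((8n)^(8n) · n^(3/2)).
lim = 0

Stirling: (8n)! ~ sqrt(2π·8n) · (8n/e)^(8n). Hence
  (8n)! · e^(8n) / (8n)^(8n) ~ sqrt(2π·8n).
Dividing by n^(3/2): sqrt(2π·8n) / n^(3/2) = sqrt(2π·8) · n^((1−3)/2), so the expression behaves like sqrt(2π·8) · n^((1−3)/2) → 0.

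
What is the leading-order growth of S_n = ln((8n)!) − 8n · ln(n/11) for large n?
S_n ~ 8n · (ln 88 − 1) + O(ln n)

Stirling: ln((8n)!) = 8n ln(8n) − 8n + O(ln n).
  S_n = 8n ln(8n) − 8n − 8n ln(n/11) + O(ln n)
      = 8n ln(8n) − 8n ln n + 8n ln 11 − 8n + O(ln n)
      = 8n ln 8 + 8n ln 11 − 8n + O(ln n)
      = 8n (ln 88 − 1) + O(ln n).
Numerically ln(88) − 1 ≈ 3.4773.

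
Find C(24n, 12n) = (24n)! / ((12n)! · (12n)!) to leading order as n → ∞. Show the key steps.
C(24n, 12n) ~ (4)^(12n) · sqrt(1/(π·12n))

Write N = 12n. Apply Stirling to each factorial:
  (2N)! ~ sqrt(2π·2N) · (2N/e)^(2N),
  N! ~ sqrt(2π N) · (N/e)^N,
  (1N)! ~ sqrt(2π·1N) · (1N/e)^(1N).
The exponential factors combine to (2N)^(2N) / (N^N · (1N)^(1N)) = 2^(2N)/1^(1N) = (2^2/1^1)^N = (4)^N.
The square-root prefactors combine to sqrt(2π·2N) / (sqrt(2π N)·sqrt(2π·1N)) = sqrt(2 / (2π·1·N)) = sqrt(1/(π·12n)).
Substituting N = 12n: C(24n, 12n) ~ (4)^(12n) · sqrt(1/(π·12n)).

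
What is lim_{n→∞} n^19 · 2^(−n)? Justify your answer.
lim = 0

Exponentials with base > 1 dominate every fixed polynomial: for any fixed c, n^c / 2^n → 0 as n → ∞ (e.g. by the ratio test, or by writing 2^n = e^(n ln 2) and noting e^(n ln 2) / n^c → ∞). Hence n^19 · 2^(−n) = n^19 / 2^n → 0.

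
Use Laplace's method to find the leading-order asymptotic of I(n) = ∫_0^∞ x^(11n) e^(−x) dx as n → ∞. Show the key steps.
I(n) ~ sqrt(2π·11n) · (11n/e)^(11n)

Write the integrand as exp(11n ln x − x) and set f(x) = 11n ln x − x. Then f'(x) = 11n/x − 1 = 0 at x* = 11n, and f''(x*) = −11n/x*^2 = −1/(11n). Laplace's method (interior maximum) gives
  I(n) ~ e^(f(x*)) · sqrt(2π / |f''(x*)|)
        = exp(11n ln(11n) − 11n) · sqrt(2π · 11n)
        = (11n)^(11n) e^(−11n) · sqrt(2π·11n)
        = sqrt(2π·11n) · (11n/e)^(11n).
This matches Γ(11n+1) with Stirling applied to Γ.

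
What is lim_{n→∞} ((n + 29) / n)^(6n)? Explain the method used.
lim = e^174

Rewrite as (1 + 29/n)^(6n). By the standard limit (1 + x/n)^n → e^x, we have (1 + 29/n)^n → e^29, and raising to the 6th power gives e^174.
More precisely, ln[(1 + 29/n)^(6n)] = 6n · ln(1 + 29/n) = 6n · (29/n + O(1/n^2)) = 174 + O(1/n) → 174.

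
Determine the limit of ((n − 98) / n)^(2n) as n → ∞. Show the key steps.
lim = e^(−196)

Rewrite as (1 − 98/n)^(2n). By the standard limit (1 + x/n)^n → e^x, we have (1 − 98/n)^n → e^(−98), and raising to the 2nd power gives e^(−196).
More precisely, ln[(1 − 98/n)^(2n)] = 2n · ln(1 − 98/n) = 2n · (-98/n + O(1/n^2)) = -196 + O(1/n) → -196.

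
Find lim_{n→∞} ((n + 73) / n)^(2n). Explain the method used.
lim = e^146

Rewrite as (1 + 73/n)^(2n). By the standard limit (1 + x/n)^n → e^x, we have (1 + 73/n)^n → e^73, and raising to the 2nd power gives e^146.
More precisely, ln[(1 + 73/n)^(2n)] = 2n · ln(1 + 73/n) = 2n · (73/n + O(1/n^2)) = 146 + O(1/n) → 146.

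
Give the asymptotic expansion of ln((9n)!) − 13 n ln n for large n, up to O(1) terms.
ln((9n)!) − 13 n ln n = −4 n ln n + 9(ln 9 − 1) n + (1/2) ln(2π·9n) + O(1/n)

Stirling: ln((9n)!) = 9n ln(9n) − 9n + (1/2) ln(2π·9n) + O(1/n).
Expand 9n ln(9n) = 9n (ln n + ln 9) = 9n ln n + 9n ln 9.
Subtract 13n ln n: leading term is (9 − 13) n ln n = −4 n ln n. The next term is 9n ln 9 − 9n = 9(ln 9 − 1) n. Then the (1/2) ln(2π·9n) correction.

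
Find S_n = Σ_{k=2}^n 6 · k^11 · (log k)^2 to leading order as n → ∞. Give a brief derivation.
S_n ~ n^12 · (log n)^2 / 2

By integral comparison, S_n = ∫_1^n 6 · x^11 · (log x)^2 dx + O(n^11 · (log n)^2). For the integral, the leading term of ∫_1^n x^11 (log x)^2 dx is n^12/12 · (log n)^2 (by repeated integration by parts; each step lowers the log-exponent and produces a relatively O(1/log n) correction). Hence S_n ~ n^12 · (log n)^2 / 2.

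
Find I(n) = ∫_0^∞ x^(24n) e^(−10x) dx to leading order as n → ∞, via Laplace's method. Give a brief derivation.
I(n) ~ (sqrt(2π·24n) / 10) · (24n/(10e))^(24n)

Write the integrand as exp(24n ln x − 10x) and set f(x) = 24n ln x − 10x. Then f'(x) = 24n/x − 10 = 0 at x* = 24n/10, and f''(x*) = −24n/x*^2 = −10^2/(24n). Laplace's method (interior maximum) gives
  I(n) ~ e^(f(x*)) · sqrt(2π / |f''(x*)|)
        = exp(24n ln(24n/10) − 24n) · sqrt(2π · 24n / 10^2)
        = (24n/10)^(24n) e^(−24n) · sqrt(2π·24n) / 10
        = (sqrt(2π·24n) / 10) · (24n/(10e))^(24n).
This matches Γ(24n+1)/10^(24n+1) with Stirling applied to Γ.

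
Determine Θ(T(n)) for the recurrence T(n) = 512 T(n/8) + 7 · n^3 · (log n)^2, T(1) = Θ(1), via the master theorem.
T(n) = Θ(n^3 · (log n)^3)

Here log_8 512 = 3 and f(n) = 7 · n^3 · (log n)^2 = Θ(n^(log_8 512) · (log n)^2). This is the extended Case 2 of the master theorem (f matches the critical exponent up to log factors), giving T(n) = Θ(n^(log_8 512) · (log n)^(2+1)) = Θ(n^3 · (log n)^3).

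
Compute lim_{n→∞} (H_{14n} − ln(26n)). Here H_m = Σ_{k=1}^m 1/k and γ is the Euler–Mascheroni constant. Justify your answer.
lim = ln(7/13) + γ

By Euler-Maclaurin, H_m = ln m + γ + O(1/m). So
  H_{14n} − ln(26n) = ln(14n) + γ − ln(26n) + O(1/n)
                       = ln(14/26) + γ + O(1/n).
Hence the limit is ln(14/26) + γ (= ln(7/13)).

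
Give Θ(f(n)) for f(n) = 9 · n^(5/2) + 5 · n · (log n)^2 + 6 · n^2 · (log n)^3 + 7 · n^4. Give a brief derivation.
f(n) ∈ Θ(n^4)

Compare the terms by growth order. For large n, n^a · (log n)^b dominates n^a' · (log n)^b' iff a > a', or (a = a' and b > b'). Ranking the 4 terms shows the dominant one is 7 · n^4. Hence f(n) ∈ Θ(n^4).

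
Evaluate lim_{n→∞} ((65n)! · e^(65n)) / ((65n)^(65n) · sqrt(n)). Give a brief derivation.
lim = sqrt(2π·65)

Stirling: (65n)! ~ sqrt(2π·65n) · (65n/e)^(65n). Hence
  (65n)! · e^(65n) / (65n)^(65n) ~ sqrt(2π·65n).
Dividing by sqrt(n): sqrt(2π·65n) / sqrt(n) = sqrt(2π·65) · n^((1−1)/2), so the limit is sqrt(2π·65).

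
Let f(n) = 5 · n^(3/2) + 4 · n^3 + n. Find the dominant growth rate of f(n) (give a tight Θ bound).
f(n) ∈ Θ(n^3)

Compare the terms by growth order. For large n, n^a · (log n)^b dominates n^a' · (log n)^b' iff a > a', or (a = a' and b > b'). Ranking the 3 terms shows the dominant one is 4 · n^3. Hence f(n) ∈ Θ(n^3).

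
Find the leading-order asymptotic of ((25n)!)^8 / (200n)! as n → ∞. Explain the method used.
((25n)!)^8/(200n)! ~ ((2π·25n)^(7/2) / sqrt(8)) · 8^(−8·25n)  →  0

Write N = 25n. Stirling: N! ~ sqrt(2π N)(N/e)^N and (8N)! ~ sqrt(2π·8N)·(8N/e)^(8N).
  (N!)^8/(8N)! ~ (2π N)^(8/2) (N/e)^(8N) / [sqrt(2π·8N) (8N/e)^(8N)]
     = (2π N)^(8/2) / sqrt(2π·8N) · (N/(8N))^(8N)
     = (2π N)^((8−1)/2) / sqrt(8) · 8^(−8N).
Since 8^8 > 1, the factor 8^(−8N) decays exponentially, so the ratio → 0. Substituting N = 25n gives the stated form.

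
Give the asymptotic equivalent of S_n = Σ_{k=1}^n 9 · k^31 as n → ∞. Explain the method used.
S_n ~ 9 · n^32 / 32

By integral comparison (Euler-Maclaurin), Σ_{k=1}^n 9 · k^31 = 9 · ∫_0^n x^31 dx + O(n^31) = 9 · n^32/32 + O(n^31). (Equivalently, Faulhaber's formula gives the same leading term.)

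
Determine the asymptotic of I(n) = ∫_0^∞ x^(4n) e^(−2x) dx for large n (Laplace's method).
I(n) ~ (sqrt(2π·4n) / 2) · (4n/(2e))^(4n)

Write the integrand as exp(4n ln x − 2x) and set f(x) = 4n ln x − 2x. Then f'(x) = 4n/x − 2 = 0 at x* = 4n/2, and f''(x*) = −4n/x*^2 = −2^2/(4n). Laplace's method (interior maximum) gives
  I(n) ~ e^(f(x*)) · sqrt(2π / |f''(x*)|)
        = exp(4n ln(4n/2) − 4n) · sqrt(2π · 4n / 2^2)
        = (4n/2)^(4n) e^(−4n) · sqrt(2π·4n) / 2
        = (sqrt(2π·4n) / 2) · (4n/(2e))^(4n).
This matches Γ(4n+1)/2^(4n+1) with Stirling applied to Γ.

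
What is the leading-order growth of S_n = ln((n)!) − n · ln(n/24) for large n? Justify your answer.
S_n ~ n · (ln 24 − 1) + O(ln n)

Stirling: ln((n)!) = n ln(n) − n + O(ln n).
  S_n = n ln(n) − n − n ln(n/24) + O(ln n)
      = n ln(n) − n ln n + n ln 24 − n + O(ln n)
      = n ln 24 − n + O(ln n)
      = n (ln 24 − 1) + O(ln n).
Numerically ln(24) − 1 ≈ 2.1781.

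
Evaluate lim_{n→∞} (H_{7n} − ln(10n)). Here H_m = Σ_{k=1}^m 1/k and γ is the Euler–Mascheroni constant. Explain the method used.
lim = ln(7/10) + γ

By Euler-Maclaurin, H_m = ln m + γ + O(1/m). So
  H_{7n} − ln(10n) = ln(7n) + γ − ln(10n) + O(1/n)
                       = ln(7/10) + γ + O(1/n).
Hence the limit is ln(7/10) + γ.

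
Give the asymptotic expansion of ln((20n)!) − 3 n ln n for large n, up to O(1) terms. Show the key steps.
ln((20n)!) − 3 n ln n = 17 n ln n + 20(ln 20 − 1) n + (1/2) ln(2π·20n) + O(1/n)

Stirling: ln((20n)!) = 20n ln(20n) − 20n + (1/2) ln(2π·20n) + O(1/n).
Expand 20n ln(20n) = 20n (ln n + ln 20) = 20n ln n + 20n ln 20.
Subtract 3n ln n: leading term is (20 − 3) n ln n = 17 n ln n. The next term is 20n ln 20 − 20n = 20(ln 20 − 1) n. Then the (1/2) ln(2π·20n) correction.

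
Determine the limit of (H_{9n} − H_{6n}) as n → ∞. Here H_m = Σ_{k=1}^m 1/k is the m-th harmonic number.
lim = ln(9/6) = ln(3/2)

Euler-Maclaurin gives H_m = ln m + γ + 1/(2m) + O(1/m^2). The γ and O(1/m) terms cancel in the difference:
  H_{9n} − H_{6n} = ln(9n) − ln(6n) + O(1/n) = ln(9/6) + O(1/n).
Hence the limit is ln(9/6) = ln(3/2).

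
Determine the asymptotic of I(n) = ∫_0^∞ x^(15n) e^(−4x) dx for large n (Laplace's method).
I(n) ~ (sqrt(2π·15n) / 4) · (15n/(4e))^(15n)

Write the integrand as exp(15n ln x − 4x) and set f(x) = 15n ln x − 4x. Then f'(x) = 15n/x − 4 = 0 at x* = 15n/4, and f''(x*) = −15n/x*^2 = −4^2/(15n). Laplace's method (interior maximum) gives
  I(n) ~ e^(f(x*)) · sqrt(2π / |f''(x*)|)
        = exp(15n ln(15n/4) − 15n) · sqrt(2π · 15n / 4^2)
        = (15n/4)^(15n) e^(−15n) · sqrt(2π·15n) / 4
        = (sqrt(2π·15n) / 4) · (15n/(4e))^(15n).
This matches Γ(15n+1)/4^(15n+1) with Stirling applied to Γ.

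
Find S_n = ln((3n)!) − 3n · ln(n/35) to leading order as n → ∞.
S_n ~ 3n · (ln 105 − 1) + O(ln n)

Stirling: ln((3n)!) = 3n ln(3n) − 3n + O(ln n).
  S_n = 3n ln(3n) − 3n − 3n ln(n/35) + O(ln n)
      = 3n ln(3n) − 3n ln n + 3n ln 35 − 3n + O(ln n)
      = 3n ln 3 + 3n ln 35 − 3n + O(ln n)
      = 3n (ln 105 − 1) + O(ln n).
Numerically ln(105) − 1 ≈ 3.6540.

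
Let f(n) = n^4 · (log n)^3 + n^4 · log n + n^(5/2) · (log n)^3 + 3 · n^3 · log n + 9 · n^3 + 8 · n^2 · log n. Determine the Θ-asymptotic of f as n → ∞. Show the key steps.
f(n) ∈ Θ(n^4 · (log n)^3)

Compare the terms by growth order. For large n, n^a · (log n)^b dominates n^a' · (log n)^b' iff a > a', or (a = a' and b > b'). Ranking the 6 terms shows the dominant one is n^4 · (log n)^3. Hence f(n) ∈ Θ(n^4 · (log n)^3).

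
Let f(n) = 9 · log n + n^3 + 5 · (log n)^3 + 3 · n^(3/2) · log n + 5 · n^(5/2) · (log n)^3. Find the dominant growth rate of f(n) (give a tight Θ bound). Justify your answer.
f(n) ∈ Θ(n^3)

Compare the terms by growth order. For large n, n^a · (log n)^b dominates n^a' · (log n)^b' iff a > a', or (a = a' and b > b'). Ranking the 5 terms shows the dominant one is n^3. Hence f(n) ∈ Θ(n^3).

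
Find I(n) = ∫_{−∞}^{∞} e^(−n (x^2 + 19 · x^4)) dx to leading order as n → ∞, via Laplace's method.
I(n) ~ sqrt(π/n)

φ(x) = x^2 + 19 · x^4 has its unique global minimum at x* = 0 (since φ'(x) = 2x + 76x^3 = 0 only at x = 0 for real x with both coefficients positive, and φ → ∞ as |x| → ∞). At x* = 0, φ(0) = 0 and φ''(0) = 2. Laplace's method then gives
  I(n) ~ sqrt(2π / (n · φ''(0))) · e^(−n φ(0)) = sqrt(2π / (2n)) = sqrt(π/n).
The 19 · x^4 term contributes only at subleading order (an O(1/n) relative correction).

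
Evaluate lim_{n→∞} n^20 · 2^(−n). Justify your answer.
lim = 0

Exponentials with base > 1 dominate every fixed polynomial: for any fixed c, n^c / 2^n → 0 as n → ∞ (e.g. by the ratio test, or by writing 2^n = e^(n ln 2) and noting e^(n ln 2) / n^c → ∞). Hence n^20 · 2^(−n) = n^20 / 2^n → 0.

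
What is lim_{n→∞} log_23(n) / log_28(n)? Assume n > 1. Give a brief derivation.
lim = ln(28) / ln(23) = log_23(28)

Change of base: log_23(n) = ln n / ln 23 and log_28(n) = ln n / ln 28. The ratio is (ln n / ln 23) · (ln 28 / ln n) = ln 28 / ln 23, a constant independent of n. So the limit is ln 28 / ln 23 = log_23(28).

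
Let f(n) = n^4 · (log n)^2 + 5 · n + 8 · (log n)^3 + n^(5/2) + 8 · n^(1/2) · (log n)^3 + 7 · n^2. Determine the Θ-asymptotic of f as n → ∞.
f(n) ∈ Θ(n^4 · (log n)^2)

Compare the terms by growth order. For large n, n^a · (log n)^b dominates n^a' · (log n)^b' iff a > a', or (a = a' and b > b'). Ranking the 6 terms shows the dominant one is n^4 · (log n)^2. Hence f(n) ∈ Θ(n^4 · (log n)^2).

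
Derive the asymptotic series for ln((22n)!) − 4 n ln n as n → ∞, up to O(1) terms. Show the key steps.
ln((22n)!) − 4 n ln n = 18 n ln n + 22(ln 22 − 1) n + (1/2) ln(2π·22n) + O(1/n)

Stirling: ln((22n)!) = 22n ln(22n) − 22n + (1/2) ln(2π·22n) + O(1/n).
Expand 22n ln(22n) = 22n (ln n + ln 22) = 22n ln n + 22n ln 22.
Subtract 4n ln n: leading term is (22 − 4) n ln n = 18 n ln n. The next term is 22n ln 22 − 22n = 22(ln 22 − 1) n. Then the (1/2) ln(2π·22n) correction.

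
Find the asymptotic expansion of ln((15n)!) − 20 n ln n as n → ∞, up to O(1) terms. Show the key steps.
ln((15n)!) − 20 n ln n = −5 n ln n + 15(ln 15 − 1) n + (1/2) ln(2π·15n) + O(1/n)

Stirling: ln((15n)!) = 15n ln(15n) − 15n + (1/2) ln(2π·15n) + O(1/n).
Expand 15n ln(15n) = 15n (ln n + ln 15) = 15n ln n + 15n ln 15.
Subtract 20n ln n: leading term is (15 − 20) n ln n = −5 n ln n. The next term is 15n ln 15 − 15n = 15(ln 15 − 1) n. Then the (1/2) ln(2π·15n) correction.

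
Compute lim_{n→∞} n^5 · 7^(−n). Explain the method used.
lim = 0

Exponentials with base > 1 dominate every fixed polynomial: for any fixed c, n^c / 7^n → 0 as n → ∞ (e.g. by the ratio test, or by writing 7^n = e^(n ln 7) and noting e^(n ln 7) / n^c → ∞). Hence n^5 · 7^(−n) = n^5 / 7^n → 0.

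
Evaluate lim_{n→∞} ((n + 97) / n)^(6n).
lim = e^582

Rewrite as (1 + 97/n)^(6n). By the standard limit (1 + x/n)^n → e^x, we have (1 + 97/n)^n → e^97, and raising to the 6th power gives e^582.
More precisely, ln[(1 + 97/n)^(6n)] = 6n · ln(1 + 97/n) = 6n · (97/n + O(1/n^2)) = 582 + O(1/n) → 582.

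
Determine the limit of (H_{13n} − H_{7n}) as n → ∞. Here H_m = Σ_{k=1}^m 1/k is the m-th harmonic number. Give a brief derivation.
lim = ln(13/7)

Euler-Maclaurin gives H_m = ln m + γ + 1/(2m) + O(1/m^2). The γ and O(1/m) terms cancel in the difference:
  H_{13n} − H_{7n} = ln(13n) − ln(7n) + O(1/n) = ln(13/7) + O(1/n).
Hence the limit is ln(13/7).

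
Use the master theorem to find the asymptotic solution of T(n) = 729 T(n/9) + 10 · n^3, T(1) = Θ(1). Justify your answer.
T(n) = Θ(n^3 log n)

log_9 729 = 3, and f(n) = 10 · n^3 = Θ(n^(log_9 729)). This is Case 2 of the master theorem: T(n) = Θ(f(n) · log n) = Θ(n^3 log n).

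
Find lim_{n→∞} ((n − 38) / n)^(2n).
lim = e^(−76)

Rewrite as (1 − 38/n)^(2n). By the standard limit (1 + x/n)^n → e^x, we have (1 − 38/n)^n → e^(−38), and raising to the 2nd power gives e^(−76).
More precisely, ln[(1 − 38/n)^(2n)] = 2n · ln(1 − 38/n) = 2n · (-38/n + O(1/n^2)) = -76 + O(1/n) → -76.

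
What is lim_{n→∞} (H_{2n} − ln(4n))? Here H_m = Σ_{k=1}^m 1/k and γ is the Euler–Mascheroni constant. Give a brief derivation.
lim = −ln 2 + γ

By Euler-Maclaurin, H_m = ln m + γ + O(1/m). So
  H_{2n} − ln(4n) = ln(2n) + γ − ln(4n) + O(1/n)
                       = ln(2/4) + γ + O(1/n).
Hence the limit is ln(2/4) + γ (= −ln 2).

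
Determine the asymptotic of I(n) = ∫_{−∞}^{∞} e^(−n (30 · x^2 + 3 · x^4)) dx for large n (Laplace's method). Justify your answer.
I(n) ~ sqrt(π/(30n))

φ(x) = 30 · x^2 + 3 · x^4 has its unique global minimum at x* = 0 (since φ'(x) = 60x + 12x^3 = 0 only at x = 0 for real x with both coefficients positive, and φ → ∞ as |x| → ∞). At x* = 0, φ(0) = 0 and φ''(0) = 60. Laplace's method then gives
  I(n) ~ sqrt(2π / (n · φ''(0))) · e^(−n φ(0)) = sqrt(2π / (60n)) = sqrt(π/(30n)).
The 3 · x^4 term contributes only at subleading order (an O(1/n) relative correction).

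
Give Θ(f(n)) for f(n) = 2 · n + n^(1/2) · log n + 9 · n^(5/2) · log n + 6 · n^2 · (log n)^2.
f(n) ∈ Θ(n^(5/2) · log n)

Compare the terms by growth order. For large n, n^a · (log n)^b dominates n^a' · (log n)^b' iff a > a', or (a = a' and b > b'). Ranking the 4 terms shows the dominant one is 9 · n^(5/2) · log n. Hence f(n) ∈ Θ(n^(5/2) · log n).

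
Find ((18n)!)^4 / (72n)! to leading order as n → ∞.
((18n)!)^4/(72n)! ~ ((2π·18n)^(3/2) / 2) · 4^(−4·18n)  →  0

Write N = 18n. Stirling: N! ~ sqrt(2π N)(N/e)^N and (4N)! ~ sqrt(2π·4N)·(4N/e)^(4N).
  (N!)^4/(4N)! ~ (2π N)^(4/2) (N/e)^(4N) / [sqrt(2π·4N) (4N/e)^(4N)]
     = (2π N)^(4/2) / sqrt(2π·4N) · (N/(4N))^(4N)
     = (2π N)^((4−1)/2) / 2 · 4^(−4N).
Since 4^4 > 1, the factor 4^(−4N) decays exponentially, so the ratio → 0. Substituting N = 18n gives the stated form.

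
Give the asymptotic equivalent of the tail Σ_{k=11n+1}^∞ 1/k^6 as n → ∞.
Σ_{k>11n} 1/k^6 ~ 1/(5 · (11n)^5)

Compare to the integral: ∫_{11n}^∞ x^(−6) dx = [−x^(−5)/5]_{11n}^∞ = 1/((6−1)·(11n)^5). Euler-Maclaurin then gives
  Σ_{k>11n} 1/k^6 = ∫_{11n}^∞ dx/x^6 − 1/(2·(11n)^6) + O(1/(11n)^7).
(Equivalently this is ζ(6) − Σ_{k≤11n} 1/k^6.)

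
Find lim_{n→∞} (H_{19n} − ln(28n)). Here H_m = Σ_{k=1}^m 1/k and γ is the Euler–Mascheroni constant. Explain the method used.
lim = ln(19/28) + γ

By Euler-Maclaurin, H_m = ln m + γ + O(1/m). So
  H_{19n} − ln(28n) = ln(19n) + γ − ln(28n) + O(1/n)
                       = ln(19/28) + γ + O(1/n).
Hence the limit is ln(19/28) + γ.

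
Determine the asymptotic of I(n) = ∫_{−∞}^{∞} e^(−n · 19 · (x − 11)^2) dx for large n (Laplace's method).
I(n) = sqrt(π/(19n))

Here φ(x) = 19 · (x − 11)^2 has its unique minimum at x* = 11 with φ(x*) = 0 and φ''(x*) = 38. Laplace's method gives
  I(n) ~ e^(−n φ(x*)) · sqrt(2π / (n · φ''(x*))) = sqrt(2π / (38n)) = sqrt(π/(19n)).
This is exact: substituting u = (x − 11)·sqrt(19n) gives I(n) = (1/sqrt(19n)) ∫_{−∞}^{∞} e^(−u^2) du = sqrt(π/(19n)).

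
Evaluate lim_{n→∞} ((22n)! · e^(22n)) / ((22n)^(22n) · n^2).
lim = 0

Stirling: (22n)! ~ sqrt(2π·22n) · (22n/e)^(22n). Hence
  (22n)! · e^(22n) / (22n)^(22n) ~ sqrt(2π·22n).
Dividing by n^2: sqrt(2π·22n) / n^2 = sqrt(2π·22) · n^((1−4)/2), so the expression behaves like sqrt(2π·22) · n^((1−4)/2) → 0.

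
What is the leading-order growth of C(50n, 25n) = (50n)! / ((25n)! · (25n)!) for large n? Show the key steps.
C(50n, 25n) ~ (4)^(25n) · sqrt(1/(π·25n))

Write N = 25n. Apply Stirling to each factorial:
  (2N)! ~ sqrt(2π·2N) · (2N/e)^(2N),
  N! ~ sqrt(2π N) · (N/e)^N,
  (1N)! ~ sqrt(2π·1N) · (1N/e)^(1N).
The exponential factors combine to (2N)^(2N) / (N^N · (1N)^(1N)) = 2^(2N)/1^(1N) = (2^2/1^1)^N = (4)^N.
The square-root prefactors combine to sqrt(2π·2N) / (sqrt(2π N)·sqrt(2π·1N)) = sqrt(2 / (2π·1·N)) = sqrt(1/(π·25n)).
Substituting N = 25n: C(50n, 25n) ~ (4)^(25n) · sqrt(1/(π·25n)).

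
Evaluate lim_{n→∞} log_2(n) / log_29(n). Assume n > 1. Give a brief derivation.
lim = ln(29) / ln(2) = log_2(29)

Change of base: log_2(n) = ln n / ln 2 and log_29(n) = ln n / ln 29. The ratio is (ln n / ln 2) · (ln 29 / ln n) = ln 29 / ln 2, a constant independent of n. So the limit is ln 29 / ln 2 = log_2(29).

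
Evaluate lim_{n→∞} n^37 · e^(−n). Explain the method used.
lim = 0

Exponentials with base > 1 dominate every fixed polynomial: for any fixed c, n^c / e^n → 0 as n → ∞ (e.g. by the ratio test, or since e^n grows faster than any power of n). Hence n^37 · e^(−n) = n^37 / e^n → 0.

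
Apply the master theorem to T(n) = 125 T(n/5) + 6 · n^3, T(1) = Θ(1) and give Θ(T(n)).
T(n) = Θ(n^3 log n)

log_5 125 = 3, and f(n) = 6 · n^3 = Θ(n^(log_5 125)). This is Case 2 of the master theorem: T(n) = Θ(f(n) · log n) = Θ(n^3 log n).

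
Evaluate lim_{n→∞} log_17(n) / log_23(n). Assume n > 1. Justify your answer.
lim = ln(23) / ln(17) = log_17(23)

Change of base: log_17(n) = ln n / ln 17 and log_23(n) = ln n / ln 23. The ratio is (ln n / ln 17) · (ln 23 / ln n) = ln 23 / ln 17, a constant independent of n. So the limit is ln 23 / ln 17 = log_17(23).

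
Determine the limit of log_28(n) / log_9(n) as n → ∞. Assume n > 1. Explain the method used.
lim = ln(9) / ln(28) = log_28(9)

Change of base: log_28(n) = ln n / ln 28 and log_9(n) = ln n / ln 9. The ratio is (ln n / ln 28) · (ln 9 / ln n) = ln 9 / ln 28, a constant independent of n. So the limit is ln 9 / ln 28 = log_28(9).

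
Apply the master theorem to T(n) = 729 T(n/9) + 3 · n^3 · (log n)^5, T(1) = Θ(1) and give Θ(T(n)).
T(n) = Θ(n^3 · (log n)^6)

Here log_9 729 = 3 and f(n) = 3 · n^3 · (log n)^5 = Θ(n^(log_9 729) · (log n)^5). This is the extended Case 2 of the master theorem (f matches the critical exponent up to log factors), giving T(n) = Θ(n^(log_9 729) · (log n)^(5+1)) = Θ(n^3 · (log n)^6).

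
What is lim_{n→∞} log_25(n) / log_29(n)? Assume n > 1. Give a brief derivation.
lim = ln(29) / ln(25) = log_25(29)

Change of base: log_25(n) = ln n / ln 25 and log_29(n) = ln n / ln 29. The ratio is (ln n / ln 25) · (ln 29 / ln n) = ln 29 / ln 25, a constant independent of n. So the limit is ln 29 / ln 25 = log_25(29).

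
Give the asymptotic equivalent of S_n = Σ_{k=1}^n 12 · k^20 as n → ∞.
S_n ~ 4 · n^21 / 7

By integral comparison (Euler-Maclaurin), Σ_{k=1}^n 12 · k^20 = 12 · ∫_0^n x^20 dx + O(n^20) = 12 · n^21/21 = 4 · n^21 / 7 + O(n^20). (Equivalently, Faulhaber's formula gives the same leading term.)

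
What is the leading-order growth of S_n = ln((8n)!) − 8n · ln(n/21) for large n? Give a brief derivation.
S_n ~ 8n · (ln 168 − 1) + O(ln n)

Stirling: ln((8n)!) = 8n ln(8n) − 8n + O(ln n).
  S_n = 8n ln(8n) − 8n − 8n ln(n/21) + O(ln n)
      = 8n ln(8n) − 8n ln n + 8n ln 21 − 8n + O(ln n)
      = 8n ln 8 + 8n ln 21 − 8n + O(ln n)
      = 8n (ln 168 − 1) + O(ln n).
Numerically ln(168) − 1 ≈ 4.1240.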